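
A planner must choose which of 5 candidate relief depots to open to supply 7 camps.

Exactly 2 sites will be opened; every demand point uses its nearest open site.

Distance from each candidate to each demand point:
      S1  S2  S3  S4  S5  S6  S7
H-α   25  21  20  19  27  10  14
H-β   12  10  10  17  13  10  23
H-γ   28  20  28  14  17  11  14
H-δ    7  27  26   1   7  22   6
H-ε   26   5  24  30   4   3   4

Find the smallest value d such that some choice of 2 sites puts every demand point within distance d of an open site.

10

Open {H-β, H-δ}.
  Farthest demand point is S2 at distance 10 (to H-β); all others are ≤ 10.
With {H-β, H-γ} the worst case is 14.
With {H-α, H-β} the worst case is 17.
No size-2 selection achieves below 10.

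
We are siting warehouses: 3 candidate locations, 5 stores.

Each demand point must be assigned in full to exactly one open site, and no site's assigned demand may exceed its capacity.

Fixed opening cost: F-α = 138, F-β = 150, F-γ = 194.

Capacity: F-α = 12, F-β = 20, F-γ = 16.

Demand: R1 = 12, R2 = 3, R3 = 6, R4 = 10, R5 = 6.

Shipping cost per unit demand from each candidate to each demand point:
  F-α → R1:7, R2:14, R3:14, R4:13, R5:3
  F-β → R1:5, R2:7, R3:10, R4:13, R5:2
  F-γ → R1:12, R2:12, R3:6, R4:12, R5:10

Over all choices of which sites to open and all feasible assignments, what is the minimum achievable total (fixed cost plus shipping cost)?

Open {F-α, F-β, F-γ}; cheapest assignment that respects the capacities:
  F-α (cap 12, load 6): R5 — cost 6×3 = 18
  F-β (cap 20, load 15): R1, R2 — cost 12×5 + 3×7 = 81
  F-γ (cap 16, load 16): R3, R4 — cost 6×6 + 10×12 = 156
  Shipping 255, fixed 482 → total 737.
  Any other capacity-feasible assignment to {F-α, F-β, F-γ} ships for at least 255.
Total demand is 37 and no other set of sites has combined capacity ≥ 37, so {F-α, F-β, F-γ} is the only feasible choice of open sites. Minimum: 737.

737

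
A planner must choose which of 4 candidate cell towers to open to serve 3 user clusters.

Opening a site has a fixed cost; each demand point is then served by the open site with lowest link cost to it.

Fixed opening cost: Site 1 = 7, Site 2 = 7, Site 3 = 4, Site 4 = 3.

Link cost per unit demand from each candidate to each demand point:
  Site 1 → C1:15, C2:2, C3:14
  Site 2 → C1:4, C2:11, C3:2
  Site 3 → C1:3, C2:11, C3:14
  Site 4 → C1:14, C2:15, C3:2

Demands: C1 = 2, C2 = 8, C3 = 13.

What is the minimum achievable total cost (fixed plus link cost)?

62

Open {Site 1, Site 3, Site 4}: assign each demand point to its cheapest open site.
  C1→Site 3 2×3=6, C2→Site 1 8×2=16, C3→Site 4 13×2=26
  link cost 48, fixed 14 → total 62.
Compare {Site 1, Site 2}: link cost 50 + fixed 14 = 64.
Compare {Site 1, Site 2, Site 3}: link cost 48 + fixed 18 = 66.
Compare {Site 1, Site 2, Site 4}: link cost 50 + fixed 17 = 67.
All other subsets cost ≥ 64. Minimum total cost: 62.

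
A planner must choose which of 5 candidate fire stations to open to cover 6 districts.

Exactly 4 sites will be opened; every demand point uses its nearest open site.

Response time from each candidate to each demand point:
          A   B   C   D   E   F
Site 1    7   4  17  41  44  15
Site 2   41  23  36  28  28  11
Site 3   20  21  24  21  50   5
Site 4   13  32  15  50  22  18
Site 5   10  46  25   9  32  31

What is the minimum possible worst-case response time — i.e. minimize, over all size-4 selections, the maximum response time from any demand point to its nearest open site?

22

Open {Site 1, Site 2, Site 3, Site 4}.
  Farthest demand point is E at response time 22 (to Site 4); all others are ≤ 22.
With {Site 1, Site 2, Site 4, Site 5} the worst case is 22.
With {Site 1, Site 3, Site 4, Site 5} the worst case is 22.
No size-4 selection achieves below 22.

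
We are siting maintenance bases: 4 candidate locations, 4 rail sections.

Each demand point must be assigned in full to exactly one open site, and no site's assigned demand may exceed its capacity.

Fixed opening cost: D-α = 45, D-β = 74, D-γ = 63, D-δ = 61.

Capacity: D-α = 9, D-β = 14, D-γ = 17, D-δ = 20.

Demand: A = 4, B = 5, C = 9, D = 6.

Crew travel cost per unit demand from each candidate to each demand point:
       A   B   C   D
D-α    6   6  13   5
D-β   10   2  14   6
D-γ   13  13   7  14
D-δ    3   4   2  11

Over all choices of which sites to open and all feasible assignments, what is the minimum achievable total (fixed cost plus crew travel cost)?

Open {D-α, D-δ}; cheapest assignment that respects the capacities:
  D-α (cap 9, load 6): D — cost 6×5 = 30
  D-δ (cap 20, load 18): A, B, C — cost 4×3 + 5×4 + 9×2 = 50
  Shipping 80, fixed 106 → total 186.
  Any other capacity-feasible assignment to {D-α, D-δ} ships for at least 80.
Compare {D-β, D-δ}: its best feasible assignment gives total 211.
Compare {D-α, D-γ, D-δ}: its best feasible assignment gives total 249.
Every other set of open sites that can feasibly serve all demand totals ≥ 211 even under its best assignment. Minimum: 186.

186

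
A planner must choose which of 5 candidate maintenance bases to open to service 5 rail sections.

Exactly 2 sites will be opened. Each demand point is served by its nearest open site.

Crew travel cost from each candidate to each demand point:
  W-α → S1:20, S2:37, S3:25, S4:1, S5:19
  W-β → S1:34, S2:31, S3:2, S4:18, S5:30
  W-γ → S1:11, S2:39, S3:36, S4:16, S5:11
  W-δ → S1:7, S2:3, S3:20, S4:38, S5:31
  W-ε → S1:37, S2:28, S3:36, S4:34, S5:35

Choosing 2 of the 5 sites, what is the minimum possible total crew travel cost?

50

Open {W-α, W-δ}.
  S1→W-δ 7, S2→W-δ 3, S3→W-δ 20, S4→W-α 1, S5→W-α 19  ⇒ total 50.
Compare {W-γ, W-δ}: total 57.
Compare {W-β, W-δ}: total 60.
No size-2 selection does better; minimum is 50.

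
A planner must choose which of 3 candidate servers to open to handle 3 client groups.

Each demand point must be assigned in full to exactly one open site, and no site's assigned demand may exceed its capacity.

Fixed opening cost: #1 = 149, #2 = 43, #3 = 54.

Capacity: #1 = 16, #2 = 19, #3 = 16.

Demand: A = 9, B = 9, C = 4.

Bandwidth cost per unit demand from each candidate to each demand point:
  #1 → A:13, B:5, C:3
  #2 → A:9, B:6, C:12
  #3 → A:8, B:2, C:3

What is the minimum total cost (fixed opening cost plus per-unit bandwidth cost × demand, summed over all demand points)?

Open {#2, #3}; cheapest assignment that respects the capacities:
  #2 (cap 19, load 9): A — cost 9×9 = 81
  #3 (cap 16, load 13): B, C — cost 9×2 + 4×3 = 30
  Shipping 111, fixed 97 → total 208.
  Any other capacity-feasible assignment to {#2, #3} ships for at least 111.
Compare {#1, #2}: its best feasible assignment gives total 330.
Compare {#1, #3}: its best feasible assignment gives total 332.
Every other set of open sites that can feasibly serve all demand totals ≥ 330 even under its best assignment. Minimum: 208.

208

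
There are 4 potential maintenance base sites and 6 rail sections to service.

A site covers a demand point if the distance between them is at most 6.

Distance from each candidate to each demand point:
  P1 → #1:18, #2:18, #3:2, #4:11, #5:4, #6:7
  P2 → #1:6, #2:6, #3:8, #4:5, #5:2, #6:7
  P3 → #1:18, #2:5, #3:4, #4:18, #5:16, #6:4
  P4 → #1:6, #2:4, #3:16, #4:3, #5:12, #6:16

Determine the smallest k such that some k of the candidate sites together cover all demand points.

2

Coverage sets (demand points within 6 of each site):
  P1: {#3, #5}
  P2: {#1, #2, #4, #5}
  P3: {#2, #3, #6}
  P4: {#1, #2, #4}
No single site covers all 6 demand points.
But {P2, P3} covers everything, so the minimum is 2.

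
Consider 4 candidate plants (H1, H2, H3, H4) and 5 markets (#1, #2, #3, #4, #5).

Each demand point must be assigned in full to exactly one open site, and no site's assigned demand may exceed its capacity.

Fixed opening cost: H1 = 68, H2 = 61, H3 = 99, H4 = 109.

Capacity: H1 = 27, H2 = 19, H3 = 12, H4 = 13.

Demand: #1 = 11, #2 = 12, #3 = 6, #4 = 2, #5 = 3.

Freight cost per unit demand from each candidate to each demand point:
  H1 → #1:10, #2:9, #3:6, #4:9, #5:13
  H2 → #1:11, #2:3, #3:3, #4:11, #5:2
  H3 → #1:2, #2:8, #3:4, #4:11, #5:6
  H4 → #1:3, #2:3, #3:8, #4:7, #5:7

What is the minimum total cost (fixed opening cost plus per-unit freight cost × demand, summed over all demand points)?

Open {H1, H2}; cheapest assignment that respects the capacities:
  H1 (cap 27, load 19): #1, #3, #4 — cost 11×10 + 6×6 + 2×9 = 164
  H2 (cap 19, load 15): #2, #5 — cost 12×3 + 3×2 = 42
  Shipping 206, fixed 129 → total 335.
  Any other capacity-feasible assignment to {H1, H2} ships for at least 206.
Compare {H1, H2, H3}: its best feasible assignment gives total 346.
Compare {H1, H2, H4}: its best feasible assignment gives total 363.
Every other set of open sites that can feasibly serve all demand totals ≥ 346 even under its best assignment. Minimum: 335.

335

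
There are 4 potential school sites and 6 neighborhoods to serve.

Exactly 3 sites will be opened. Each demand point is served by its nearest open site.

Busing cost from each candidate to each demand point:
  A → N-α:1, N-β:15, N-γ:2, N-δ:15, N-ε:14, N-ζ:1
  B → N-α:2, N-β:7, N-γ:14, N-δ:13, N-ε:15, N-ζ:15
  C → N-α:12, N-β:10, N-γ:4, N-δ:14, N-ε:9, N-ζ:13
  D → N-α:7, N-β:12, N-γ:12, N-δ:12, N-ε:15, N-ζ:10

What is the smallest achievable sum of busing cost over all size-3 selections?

Open {A, B, C}.
  N-α→A 1, N-β→B 7, N-γ→A 2, N-δ→B 13, N-ε→C 9, N-ζ→A 1  ⇒ total 33.
Compare {A, C, D}: total 35.
Compare {A, B, D}: total 37.
No size-3 selection does better; minimum is 33.

33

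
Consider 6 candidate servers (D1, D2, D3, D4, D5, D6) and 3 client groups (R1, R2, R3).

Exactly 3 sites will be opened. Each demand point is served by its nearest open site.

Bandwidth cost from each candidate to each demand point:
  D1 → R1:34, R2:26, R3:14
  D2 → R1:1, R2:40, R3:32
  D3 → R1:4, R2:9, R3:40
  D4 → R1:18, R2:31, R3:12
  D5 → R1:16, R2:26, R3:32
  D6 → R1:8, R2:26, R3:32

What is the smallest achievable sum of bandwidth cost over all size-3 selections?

22

Open {D2, D3, D4}.
  R1→D2 1, R2→D3 9, R3→D4 12  ⇒ total 22.
Compare {D1, D2, D3}: total 24.
Compare {D1, D3, D4}: total 25.
No size-3 selection does better; minimum is 22.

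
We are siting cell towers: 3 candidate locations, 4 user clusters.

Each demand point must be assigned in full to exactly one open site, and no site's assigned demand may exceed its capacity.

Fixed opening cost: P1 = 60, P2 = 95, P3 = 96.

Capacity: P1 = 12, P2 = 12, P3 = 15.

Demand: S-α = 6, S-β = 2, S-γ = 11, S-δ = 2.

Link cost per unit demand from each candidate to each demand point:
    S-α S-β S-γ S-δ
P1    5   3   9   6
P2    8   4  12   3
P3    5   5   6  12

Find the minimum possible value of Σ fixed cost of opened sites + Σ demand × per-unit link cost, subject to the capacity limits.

270

Open {P1, P3}; cheapest assignment that respects the capacities:
  P1 (cap 12, load 10): S-α, S-β, S-δ — cost 6×5 + 2×3 + 2×6 = 48
  P3 (cap 15, load 11): S-γ — cost 11×6 = 66
  Shipping 114, fixed 156 → total 270.
  Any other capacity-feasible assignment to {P1, P3} ships for at least 114.
Compare {P1, P2}: its best feasible assignment gives total 316.
Compare {P2, P3}: its best feasible assignment gives total 319.
Every other set of open sites that can feasibly serve all demand totals ≥ 316 even under its best assignment. Minimum: 270.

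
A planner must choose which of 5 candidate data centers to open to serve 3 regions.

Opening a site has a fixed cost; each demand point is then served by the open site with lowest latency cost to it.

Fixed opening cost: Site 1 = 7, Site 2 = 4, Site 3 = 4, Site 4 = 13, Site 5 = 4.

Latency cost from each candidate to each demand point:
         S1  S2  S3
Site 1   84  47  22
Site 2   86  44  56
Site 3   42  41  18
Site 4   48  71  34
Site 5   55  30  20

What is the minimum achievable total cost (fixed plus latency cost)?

Open {Site 3, Site 5}: assign each demand point to its cheapest open site.
  S1→Site 3 42, S2→Site 5 30, S3→Site 3 18
  latency cost 90, fixed 8 → total 98.
Compare {Site 2, Site 3, Site 5}: latency cost 90 + fixed 12 = 102.
Compare {Site 3}: latency cost 101 + fixed 4 = 105.
Compare {Site 1, Site 3, Site 5}: latency cost 90 + fixed 15 = 105.
All other subsets cost ≥ 102. Minimum total cost: 98.

98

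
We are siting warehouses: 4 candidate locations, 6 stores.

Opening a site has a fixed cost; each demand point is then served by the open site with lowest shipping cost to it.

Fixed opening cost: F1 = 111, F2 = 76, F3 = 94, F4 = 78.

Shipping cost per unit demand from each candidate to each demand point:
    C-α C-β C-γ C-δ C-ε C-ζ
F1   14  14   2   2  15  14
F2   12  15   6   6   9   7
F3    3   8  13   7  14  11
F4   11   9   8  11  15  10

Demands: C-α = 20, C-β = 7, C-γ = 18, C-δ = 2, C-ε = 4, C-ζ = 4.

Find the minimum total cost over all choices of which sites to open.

Open {F1, F3}: assign each demand point to its cheapest open site.
  C-α→F3 20×3=60, C-β→F3 7×8=56, C-γ→F1 18×2=36, C-δ→F1 2×2=4, C-ε→F3 4×14=56, C-ζ→F3 4×11=44
  shipping cost 256, fixed 205 → total 461.
Compare {F2, F3}: shipping cost 300 + fixed 170 = 470.
Compare {F1, F2, F3}: shipping cost 220 + fixed 281 = 501.
Compare {F1, F3, F4}: shipping cost 252 + fixed 283 = 535.
All other subsets cost ≥ 470. Minimum total cost: 461.

461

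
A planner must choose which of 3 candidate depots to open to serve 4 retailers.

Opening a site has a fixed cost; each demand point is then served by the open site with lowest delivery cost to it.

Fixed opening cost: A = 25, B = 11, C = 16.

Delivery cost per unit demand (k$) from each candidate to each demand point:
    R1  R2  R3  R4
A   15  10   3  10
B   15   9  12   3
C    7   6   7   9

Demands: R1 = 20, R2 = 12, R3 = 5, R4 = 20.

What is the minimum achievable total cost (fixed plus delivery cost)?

334

Open {B, C}: assign each demand point to its cheapest open site.
  R1→C 20×7=140, R2→C 12×6=72, R3→C 5×7=35, R4→B 20×3=60
  delivery cost 307, fixed 27 → total 334.
Compare {A, B, C}: delivery cost 287 + fixed 52 = 339.
Compare {C}: delivery cost 427 + fixed 16 = 443.
Compare {A, C}: delivery cost 407 + fixed 41 = 448.
All other subsets cost ≥ 339. Minimum total cost: 334.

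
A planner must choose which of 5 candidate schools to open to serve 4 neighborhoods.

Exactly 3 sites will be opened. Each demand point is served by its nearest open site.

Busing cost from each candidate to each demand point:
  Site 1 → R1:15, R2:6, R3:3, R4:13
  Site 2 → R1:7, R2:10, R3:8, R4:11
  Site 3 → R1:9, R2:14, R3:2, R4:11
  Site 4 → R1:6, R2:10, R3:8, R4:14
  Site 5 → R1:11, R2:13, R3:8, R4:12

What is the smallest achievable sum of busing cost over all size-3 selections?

Open {Site 1, Site 3, Site 4}.
  R1→Site 4 6, R2→Site 1 6, R3→Site 3 2, R4→Site 3 11  ⇒ total 25.
Compare {Site 1, Site 2, Site 3}: total 26.
Compare {Site 1, Site 2, Site 4}: total 26.
No size-3 selection does better; minimum is 25.

25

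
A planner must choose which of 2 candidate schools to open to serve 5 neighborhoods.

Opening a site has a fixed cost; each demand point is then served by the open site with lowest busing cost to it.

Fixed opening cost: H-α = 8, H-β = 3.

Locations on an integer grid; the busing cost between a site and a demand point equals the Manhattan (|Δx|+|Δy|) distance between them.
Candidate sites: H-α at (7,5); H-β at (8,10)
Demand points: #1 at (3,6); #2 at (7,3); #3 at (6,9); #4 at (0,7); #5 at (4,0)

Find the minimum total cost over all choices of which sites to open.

Open {H-α}: assign each demand point to its cheapest open site.
  #1→H-α 5, #2→H-α 2, #3→H-α 5, #4→H-α 9, #5→H-α 8
  busing cost 29, fixed 8 → total 37.
Compare {H-α, H-β}: busing cost 27 + fixed 11 = 38.
Compare {H-β}: busing cost 45 + fixed 3 = 48.

37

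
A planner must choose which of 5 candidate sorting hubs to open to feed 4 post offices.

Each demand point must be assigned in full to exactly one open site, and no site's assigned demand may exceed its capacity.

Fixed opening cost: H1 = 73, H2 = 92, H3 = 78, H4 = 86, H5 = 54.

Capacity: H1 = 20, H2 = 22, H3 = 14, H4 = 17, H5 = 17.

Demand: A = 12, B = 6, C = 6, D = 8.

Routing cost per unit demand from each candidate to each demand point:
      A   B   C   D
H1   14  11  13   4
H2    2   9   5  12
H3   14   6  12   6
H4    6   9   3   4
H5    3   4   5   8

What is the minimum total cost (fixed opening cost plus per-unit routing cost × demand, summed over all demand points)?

Open {H2, H5}; cheapest assignment that respects the capacities:
  H2 (cap 22, load 18): A, C — cost 12×2 + 6×5 = 54
  H5 (cap 17, load 14): B, D — cost 6×4 + 8×8 = 88
  Shipping 142, fixed 146 → total 288.
  Any other capacity-feasible assignment to {H2, H5} ships for at least 142.
Compare {H2, H4}: its best feasible assignment gives total 306.
Compare {H2, H3}: its best feasible assignment gives total 308.
Every other set of open sites that can feasibly serve all demand totals ≥ 306 even under its best assignment. Minimum: 288.

288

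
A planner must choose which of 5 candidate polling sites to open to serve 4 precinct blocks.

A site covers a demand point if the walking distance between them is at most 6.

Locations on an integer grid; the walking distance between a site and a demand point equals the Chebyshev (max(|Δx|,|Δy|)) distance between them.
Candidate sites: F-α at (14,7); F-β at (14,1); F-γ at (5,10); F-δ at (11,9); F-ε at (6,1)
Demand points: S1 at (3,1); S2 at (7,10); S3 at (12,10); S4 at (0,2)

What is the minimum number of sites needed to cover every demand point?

Coverage sets (demand points within 6 of each site):
  F-α: {S3}
  F-β: {}
  F-γ: {S2}
  F-δ: {S2, S3}
  F-ε: {S1, S4}
No single site covers all 4 demand points.
But {F-δ, F-ε} covers everything, so the minimum is 2.

2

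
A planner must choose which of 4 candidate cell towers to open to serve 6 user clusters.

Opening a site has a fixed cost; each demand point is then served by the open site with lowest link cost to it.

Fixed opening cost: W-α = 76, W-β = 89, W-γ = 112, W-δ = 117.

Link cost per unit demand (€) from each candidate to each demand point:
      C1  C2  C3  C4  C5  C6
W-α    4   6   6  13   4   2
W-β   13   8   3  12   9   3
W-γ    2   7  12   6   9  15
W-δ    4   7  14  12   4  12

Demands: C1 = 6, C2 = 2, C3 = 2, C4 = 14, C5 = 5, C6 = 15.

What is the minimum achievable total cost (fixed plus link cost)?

356

Open {W-α}: assign each demand point to its cheapest open site.
  C1→W-α 6×4=24, C2→W-α 2×6=12, C3→W-α 2×6=12, C4→W-α 14×13=182, C5→W-α 5×4=20, C6→W-α 15×2=30
  link cost 280, fixed 76 → total 356.
Compare {W-α, W-γ}: link cost 170 + fixed 188 = 358.
Compare {W-β, W-γ}: link cost 206 + fixed 201 = 407.
Compare {W-α, W-β}: link cost 260 + fixed 165 = 425.
All other subsets cost ≥ 358. Minimum total cost: 356.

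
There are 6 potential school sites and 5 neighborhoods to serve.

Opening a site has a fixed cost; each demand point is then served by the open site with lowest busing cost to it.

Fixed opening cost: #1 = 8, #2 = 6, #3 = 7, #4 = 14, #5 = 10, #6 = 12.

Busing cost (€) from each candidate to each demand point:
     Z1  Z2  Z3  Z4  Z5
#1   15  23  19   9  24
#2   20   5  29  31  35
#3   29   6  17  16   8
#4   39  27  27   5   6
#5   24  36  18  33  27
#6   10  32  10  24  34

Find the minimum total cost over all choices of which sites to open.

Open {#2, #4, #6}: assign each demand point to its cheapest open site.
  Z1→#6 10, Z2→#2 5, Z3→#6 10, Z4→#4 5, Z5→#4 6
  busing cost 36, fixed 32 → total 68.
Compare {#3, #6}: busing cost 50 + fixed 19 = 69.
Compare {#1, #3}: busing cost 55 + fixed 15 = 70.
Compare {#1, #3, #6}: busing cost 43 + fixed 27 = 70.
All other subsets cost ≥ 69. Minimum total cost: 68.

68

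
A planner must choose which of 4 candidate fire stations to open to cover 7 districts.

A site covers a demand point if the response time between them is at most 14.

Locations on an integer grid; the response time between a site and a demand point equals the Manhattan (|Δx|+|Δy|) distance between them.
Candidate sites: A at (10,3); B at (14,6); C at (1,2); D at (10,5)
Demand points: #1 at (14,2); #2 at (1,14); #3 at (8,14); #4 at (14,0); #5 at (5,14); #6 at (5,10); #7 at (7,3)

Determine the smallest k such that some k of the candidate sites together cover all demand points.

Coverage sets (demand points within 14 of each site):
  A: {#1, #3, #4, #6, #7}
  B: {#1, #3, #4, #6, #7}
  C: {#1, #2, #6, #7}
  D: {#1, #3, #4, #5, #6, #7}
No single site covers all 7 demand points.
But {C, D} covers everything, so the minimum is 2.

2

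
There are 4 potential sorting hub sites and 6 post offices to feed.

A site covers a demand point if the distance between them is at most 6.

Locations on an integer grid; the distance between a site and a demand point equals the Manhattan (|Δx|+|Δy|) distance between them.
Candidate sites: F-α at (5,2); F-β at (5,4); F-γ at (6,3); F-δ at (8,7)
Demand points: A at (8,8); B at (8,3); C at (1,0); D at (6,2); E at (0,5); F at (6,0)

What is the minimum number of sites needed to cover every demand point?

Coverage sets (demand points within 6 of each site):
  F-α: {B, C, D, F}
  F-β: {B, D, E, F}
  F-γ: {B, D, F}
  F-δ: {A, B}
No 2 sites suffice: every size-2 union leaves at least one demand point uncovered.
But {F-α, F-β, F-δ} covers everything, so the minimum is 3.

3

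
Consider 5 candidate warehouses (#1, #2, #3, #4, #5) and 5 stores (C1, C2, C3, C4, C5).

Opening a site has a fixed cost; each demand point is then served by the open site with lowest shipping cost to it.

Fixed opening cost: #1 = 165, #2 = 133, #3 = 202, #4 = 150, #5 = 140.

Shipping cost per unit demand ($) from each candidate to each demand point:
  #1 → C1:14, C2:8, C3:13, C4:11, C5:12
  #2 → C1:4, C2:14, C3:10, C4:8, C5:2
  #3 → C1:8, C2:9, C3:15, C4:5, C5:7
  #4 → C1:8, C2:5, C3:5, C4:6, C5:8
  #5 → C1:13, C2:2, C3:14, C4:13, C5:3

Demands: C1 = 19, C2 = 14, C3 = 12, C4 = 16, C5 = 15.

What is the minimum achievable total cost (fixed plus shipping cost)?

615

Open {#2, #4}: assign each demand point to its cheapest open site.
  C1→#2 19×4=76, C2→#4 14×5=70, C3→#4 12×5=60, C4→#4 16×6=96, C5→#2 15×2=30
  shipping cost 332, fixed 283 → total 615.
Compare {#4}: shipping cost 498 + fixed 150 = 648.
Compare {#2, #5}: shipping cost 382 + fixed 273 = 655.
Compare {#4, #5}: shipping cost 381 + fixed 290 = 671.
All other subsets cost ≥ 648. Minimum total cost: 615.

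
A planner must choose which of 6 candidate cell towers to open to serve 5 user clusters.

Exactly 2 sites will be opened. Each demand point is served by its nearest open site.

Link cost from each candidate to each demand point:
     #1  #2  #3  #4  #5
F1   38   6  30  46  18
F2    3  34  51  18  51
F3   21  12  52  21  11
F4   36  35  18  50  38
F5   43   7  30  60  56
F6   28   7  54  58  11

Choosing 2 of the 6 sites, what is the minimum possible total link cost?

75

Open {F1, F2}.
  #1→F2 3, #2→F1 6, #3→F1 30, #4→F2 18, #5→F1 18  ⇒ total 75.
Compare {F3, F4}: total 83.
Compare {F1, F3}: total 89.
No size-2 selection does better; minimum is 75.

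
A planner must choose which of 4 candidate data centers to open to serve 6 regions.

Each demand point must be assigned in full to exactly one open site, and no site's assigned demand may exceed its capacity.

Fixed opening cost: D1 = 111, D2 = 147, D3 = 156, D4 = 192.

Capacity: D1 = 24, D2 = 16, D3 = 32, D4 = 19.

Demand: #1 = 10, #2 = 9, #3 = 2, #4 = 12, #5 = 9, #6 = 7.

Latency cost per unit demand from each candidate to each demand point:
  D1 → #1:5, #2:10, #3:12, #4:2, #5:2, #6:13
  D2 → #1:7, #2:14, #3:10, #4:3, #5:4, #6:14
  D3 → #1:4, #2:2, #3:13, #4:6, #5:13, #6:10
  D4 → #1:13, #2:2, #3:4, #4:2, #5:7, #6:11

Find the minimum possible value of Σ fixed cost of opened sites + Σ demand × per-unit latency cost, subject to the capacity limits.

Open {D1, D3}; cheapest assignment that respects the capacities:
  D1 (cap 24, load 23): #3, #4, #5 — cost 2×12 + 12×2 + 9×2 = 66
  D3 (cap 32, load 26): #1, #2, #6 — cost 10×4 + 9×2 + 7×10 = 128
  Shipping 194, fixed 267 → total 461.
  Any other capacity-feasible assignment to {D1, D3} ships for at least 194.
Compare {D1, D2, D3}: its best feasible assignment gives total 604.
Compare {D3, D4}: its best feasible assignment gives total 626.
Every other set of open sites that can feasibly serve all demand totals ≥ 604 even under its best assignment. Minimum: 461.

461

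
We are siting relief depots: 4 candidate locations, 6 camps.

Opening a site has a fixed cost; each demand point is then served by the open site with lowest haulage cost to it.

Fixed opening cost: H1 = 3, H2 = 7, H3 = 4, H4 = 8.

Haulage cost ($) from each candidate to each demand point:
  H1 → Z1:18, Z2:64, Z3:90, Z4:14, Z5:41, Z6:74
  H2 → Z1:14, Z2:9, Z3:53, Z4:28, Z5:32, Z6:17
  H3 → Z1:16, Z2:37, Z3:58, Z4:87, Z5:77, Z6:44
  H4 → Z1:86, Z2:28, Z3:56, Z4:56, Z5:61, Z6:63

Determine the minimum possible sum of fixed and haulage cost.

Open {H1, H2}: assign each demand point to its cheapest open site.
  Z1→H2 14, Z2→H2 9, Z3→H2 53, Z4→H1 14, Z5→H2 32, Z6→H2 17
  haulage cost 139, fixed 10 → total 149.
Compare {H1, H2, H3}: haulage cost 139 + fixed 14 = 153.
Compare {H1, H2, H4}: haulage cost 139 + fixed 18 = 157.
Compare {H2}: haulage cost 153 + fixed 7 = 160.
All other subsets cost ≥ 153. Minimum total cost: 149.

149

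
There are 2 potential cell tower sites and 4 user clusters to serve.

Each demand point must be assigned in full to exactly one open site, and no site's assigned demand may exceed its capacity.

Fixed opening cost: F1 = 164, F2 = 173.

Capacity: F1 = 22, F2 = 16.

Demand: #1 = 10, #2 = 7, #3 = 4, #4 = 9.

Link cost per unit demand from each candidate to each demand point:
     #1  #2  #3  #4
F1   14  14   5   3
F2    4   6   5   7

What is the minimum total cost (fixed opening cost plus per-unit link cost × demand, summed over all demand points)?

Open {F1, F2}; cheapest assignment that respects the capacities:
  F1 (cap 22, load 20): #2, #3, #4 — cost 7×14 + 4×5 + 9×3 = 145
  F2 (cap 16, load 10): #1 — cost 10×4 = 40
  Shipping 185, fixed 337 → total 522.
  Any other capacity-feasible assignment to {F1, F2} ships for at least 185.
Total demand is 30 and no other set of sites has combined capacity ≥ 30, so {F1, F2} is the only feasible choice of open sites. Minimum: 522.

522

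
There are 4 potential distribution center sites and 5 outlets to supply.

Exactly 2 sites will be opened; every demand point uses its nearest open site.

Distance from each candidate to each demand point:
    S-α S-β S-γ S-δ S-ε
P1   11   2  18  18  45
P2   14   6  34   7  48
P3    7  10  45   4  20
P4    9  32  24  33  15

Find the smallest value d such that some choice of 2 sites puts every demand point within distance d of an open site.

18

Open {P1, P4}.
  Farthest demand point is S-γ at distance 18 (to P1); all others are ≤ 18.
With {P1, P3} the worst case is 20.
With {P2, P4} the worst case is 24.
No size-2 selection achieves below 18.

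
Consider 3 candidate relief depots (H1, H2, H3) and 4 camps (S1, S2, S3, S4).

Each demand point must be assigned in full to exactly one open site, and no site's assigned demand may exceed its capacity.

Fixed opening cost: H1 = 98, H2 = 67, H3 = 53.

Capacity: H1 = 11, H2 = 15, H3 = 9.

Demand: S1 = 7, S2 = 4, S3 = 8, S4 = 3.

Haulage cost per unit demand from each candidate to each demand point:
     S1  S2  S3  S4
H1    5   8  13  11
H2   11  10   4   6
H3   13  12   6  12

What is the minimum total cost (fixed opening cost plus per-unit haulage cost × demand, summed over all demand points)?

282

Open {H1, H2}; cheapest assignment that respects the capacities:
  H1 (cap 11, load 11): S1, S2 — cost 7×5 + 4×8 = 67
  H2 (cap 15, load 11): S3, S4 — cost 8×4 + 3×6 = 50
  Shipping 117, fixed 165 → total 282.
  Any other capacity-feasible assignment to {H1, H2} ships for at least 117.
Compare {H2, H3}: its best feasible assignment gives total 301.
Compare {H1, H2, H3}: its best feasible assignment gives total 335.
Every other set of open sites that can feasibly serve all demand totals ≥ 301 even under its best assignment. Minimum: 282.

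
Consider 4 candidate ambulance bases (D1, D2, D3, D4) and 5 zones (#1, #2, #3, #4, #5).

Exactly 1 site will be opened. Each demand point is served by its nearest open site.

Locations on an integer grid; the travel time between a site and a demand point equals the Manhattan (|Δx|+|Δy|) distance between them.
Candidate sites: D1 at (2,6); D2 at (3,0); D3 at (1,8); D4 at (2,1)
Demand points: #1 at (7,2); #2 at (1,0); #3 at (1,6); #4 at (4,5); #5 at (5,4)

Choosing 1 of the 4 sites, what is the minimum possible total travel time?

Open {D1}.
  #1→D1 9, #2→D1 7, #3→D1 1, #4→D1 3, #5→D1 5  ⇒ total 25.
Compare {D4}: total 26.
Compare {D2}: total 28.
No size-1 selection does better; minimum is 25.

25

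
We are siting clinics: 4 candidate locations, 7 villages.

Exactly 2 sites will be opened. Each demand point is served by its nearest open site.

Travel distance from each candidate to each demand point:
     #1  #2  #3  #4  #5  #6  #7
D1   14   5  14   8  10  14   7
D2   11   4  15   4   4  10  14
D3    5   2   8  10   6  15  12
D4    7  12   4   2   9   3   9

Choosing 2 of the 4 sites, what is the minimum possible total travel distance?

Open {D3, D4}.
  #1→D3 5, #2→D3 2, #3→D4 4, #4→D4 2, #5→D3 6, #6→D4 3, #7→D4 9  ⇒ total 31.
Compare {D2, D4}: total 33.
Compare {D1, D4}: total 37.
No size-2 selection does better; minimum is 31.

31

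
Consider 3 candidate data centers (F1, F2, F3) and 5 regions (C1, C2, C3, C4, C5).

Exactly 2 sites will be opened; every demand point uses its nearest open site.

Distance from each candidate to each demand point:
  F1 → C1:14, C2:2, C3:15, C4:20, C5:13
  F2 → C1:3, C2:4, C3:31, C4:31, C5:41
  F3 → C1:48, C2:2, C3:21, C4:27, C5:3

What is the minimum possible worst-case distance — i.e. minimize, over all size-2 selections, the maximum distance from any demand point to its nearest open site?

20

Open {F1, F2}.
  Farthest demand point is C4 at distance 20 (to F1); all others are ≤ 20.
With {F1, F3} the worst case is 20.
With {F2, F3} the worst case is 27.
No size-2 selection achieves below 20.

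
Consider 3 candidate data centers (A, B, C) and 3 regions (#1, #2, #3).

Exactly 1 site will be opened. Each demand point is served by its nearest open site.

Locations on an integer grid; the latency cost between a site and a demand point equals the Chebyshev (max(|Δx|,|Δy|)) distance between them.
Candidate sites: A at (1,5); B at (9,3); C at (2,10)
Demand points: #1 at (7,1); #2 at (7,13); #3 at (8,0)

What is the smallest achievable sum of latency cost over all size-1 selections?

15

Open {B}.
  #1→B 2, #2→B 10, #3→B 3  ⇒ total 15.
Compare {A}: total 21.
Compare {C}: total 24.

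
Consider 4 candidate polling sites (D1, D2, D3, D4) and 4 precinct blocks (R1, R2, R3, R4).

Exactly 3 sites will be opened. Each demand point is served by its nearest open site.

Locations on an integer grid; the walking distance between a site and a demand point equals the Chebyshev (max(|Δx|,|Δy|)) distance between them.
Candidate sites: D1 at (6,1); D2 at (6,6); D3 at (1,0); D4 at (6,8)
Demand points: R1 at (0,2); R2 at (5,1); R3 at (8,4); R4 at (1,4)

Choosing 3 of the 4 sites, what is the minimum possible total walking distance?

Open {D1, D2, D3}.
  R1→D3 2, R2→D1 1, R3→D2 2, R4→D3 4  ⇒ total 9.
Compare {D1, D3, D4}: total 10.
Compare {D2, D3, D4}: total 12.
No size-3 selection does better; minimum is 9.

9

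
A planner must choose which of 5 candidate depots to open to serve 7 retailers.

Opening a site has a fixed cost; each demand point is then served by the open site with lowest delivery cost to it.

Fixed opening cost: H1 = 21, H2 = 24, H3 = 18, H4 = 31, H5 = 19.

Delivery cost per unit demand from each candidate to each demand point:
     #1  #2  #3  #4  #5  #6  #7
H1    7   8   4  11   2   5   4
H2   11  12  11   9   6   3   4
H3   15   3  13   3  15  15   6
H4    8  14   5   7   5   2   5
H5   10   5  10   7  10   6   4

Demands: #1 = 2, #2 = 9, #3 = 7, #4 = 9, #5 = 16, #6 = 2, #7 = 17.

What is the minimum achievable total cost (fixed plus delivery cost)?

Open {H1, H3}: assign each demand point to its cheapest open site.
  #1→H1 2×7=14, #2→H3 9×3=27, #3→H1 7×4=28, #4→H3 9×3=27, #5→H1 16×2=32, #6→H1 2×5=10, #7→H1 17×4=68
  delivery cost 206, fixed 39 → total 245.
Compare {H1, H3, H5}: delivery cost 206 + fixed 58 = 264.
Compare {H1, H2, H3}: delivery cost 202 + fixed 63 = 265.
Compare {H1, H3, H4}: delivery cost 200 + fixed 70 = 270.
All other subsets cost ≥ 264. Minimum total cost: 245.

245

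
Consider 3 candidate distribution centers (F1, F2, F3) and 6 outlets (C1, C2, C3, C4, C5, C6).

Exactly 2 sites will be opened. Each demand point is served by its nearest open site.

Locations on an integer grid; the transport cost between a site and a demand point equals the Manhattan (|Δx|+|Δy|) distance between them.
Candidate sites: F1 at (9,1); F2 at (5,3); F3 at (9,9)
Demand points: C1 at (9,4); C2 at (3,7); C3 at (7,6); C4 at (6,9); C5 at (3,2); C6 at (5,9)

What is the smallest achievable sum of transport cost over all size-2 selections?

26

Open {F2, F3}.
  C1→F2 5, C2→F2 6, C3→F2 5, C4→F3 3, C5→F2 3, C6→F3 4  ⇒ total 26.
Compare {F1, F2}: total 30.
Compare {F1, F3}: total 30.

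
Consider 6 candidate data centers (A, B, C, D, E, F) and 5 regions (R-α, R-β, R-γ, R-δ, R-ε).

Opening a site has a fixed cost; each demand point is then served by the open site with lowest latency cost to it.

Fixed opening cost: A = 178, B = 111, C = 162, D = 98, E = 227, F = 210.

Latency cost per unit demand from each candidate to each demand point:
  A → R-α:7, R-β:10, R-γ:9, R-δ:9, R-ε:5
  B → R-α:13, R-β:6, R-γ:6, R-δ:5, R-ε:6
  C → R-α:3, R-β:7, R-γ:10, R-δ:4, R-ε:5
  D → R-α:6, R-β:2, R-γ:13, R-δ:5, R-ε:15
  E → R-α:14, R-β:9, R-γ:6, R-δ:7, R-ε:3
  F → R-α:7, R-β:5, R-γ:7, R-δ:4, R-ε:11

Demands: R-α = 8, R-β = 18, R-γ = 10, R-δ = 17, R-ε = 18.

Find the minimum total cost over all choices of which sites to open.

546

Open {B, D}: assign each demand point to its cheapest open site.
  R-α→D 8×6=48, R-β→D 18×2=36, R-γ→B 10×6=60, R-δ→B 17×5=85, R-ε→B 18×6=108
  latency cost 337, fixed 209 → total 546.
Compare {C}: latency cost 408 + fixed 162 = 570.
Compare {B}: latency cost 465 + fixed 111 = 576.
Compare {C, D}: latency cost 318 + fixed 260 = 578.
All other subsets cost ≥ 570. Minimum total cost: 546.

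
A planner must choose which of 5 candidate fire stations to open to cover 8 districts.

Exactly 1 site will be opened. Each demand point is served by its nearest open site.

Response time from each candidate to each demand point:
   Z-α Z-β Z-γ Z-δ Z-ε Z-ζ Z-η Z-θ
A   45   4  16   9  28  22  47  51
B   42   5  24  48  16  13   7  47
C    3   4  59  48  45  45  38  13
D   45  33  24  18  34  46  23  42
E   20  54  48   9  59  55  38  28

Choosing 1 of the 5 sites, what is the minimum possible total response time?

Open {B}.
  Z-α→B 42, Z-β→B 5, Z-γ→B 24, Z-δ→B 48, Z-ε→B 16, Z-ζ→B 13, Z-η→B 7, Z-θ→B 47  ⇒ total 202.
Compare {A}: total 222.
Compare {C}: total 255.
No size-1 selection does better; minimum is 202.

202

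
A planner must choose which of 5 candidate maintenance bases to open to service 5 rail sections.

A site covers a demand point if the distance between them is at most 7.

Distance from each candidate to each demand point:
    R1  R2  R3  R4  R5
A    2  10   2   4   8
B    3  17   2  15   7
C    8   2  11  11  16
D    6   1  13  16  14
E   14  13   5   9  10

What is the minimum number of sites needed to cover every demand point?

Coverage sets (demand points within 7 of each site):
  A: {R1, R3, R4}
  B: {R1, R3, R5}
  C: {R2}
  D: {R1, R2}
  E: {R3}
No 2 sites suffice: every size-2 union leaves at least one demand point uncovered.
But {A, B, C} covers everything, so the minimum is 3.

3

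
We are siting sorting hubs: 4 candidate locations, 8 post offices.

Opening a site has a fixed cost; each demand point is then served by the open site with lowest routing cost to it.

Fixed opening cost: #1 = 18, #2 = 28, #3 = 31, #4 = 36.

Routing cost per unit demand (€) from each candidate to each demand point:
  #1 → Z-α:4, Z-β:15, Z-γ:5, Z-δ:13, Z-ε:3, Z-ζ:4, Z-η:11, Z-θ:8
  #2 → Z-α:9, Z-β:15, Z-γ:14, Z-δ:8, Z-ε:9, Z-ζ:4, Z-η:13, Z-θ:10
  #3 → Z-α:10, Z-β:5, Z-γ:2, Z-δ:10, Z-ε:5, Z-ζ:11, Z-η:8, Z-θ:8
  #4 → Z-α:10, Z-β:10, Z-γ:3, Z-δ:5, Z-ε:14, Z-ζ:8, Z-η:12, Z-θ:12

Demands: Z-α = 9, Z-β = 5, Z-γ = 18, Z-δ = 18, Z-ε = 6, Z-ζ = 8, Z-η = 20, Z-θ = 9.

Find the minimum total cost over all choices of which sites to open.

554

Open {#1, #3, #4}: assign each demand point to its cheapest open site.
  Z-α→#1 9×4=36, Z-β→#3 5×5=25, Z-γ→#3 18×2=36, Z-δ→#4 18×5=90, Z-ε→#1 6×3=18, Z-ζ→#1 8×4=32, Z-η→#3 20×8=160, Z-θ→#1 9×8=72
  routing cost 469, fixed 85 → total 554.
Compare {#1, #2, #3, #4}: routing cost 469 + fixed 113 = 582.
Compare {#1, #2, #3}: routing cost 523 + fixed 77 = 600.
Compare {#1, #3}: routing cost 559 + fixed 49 = 608.
All other subsets cost ≥ 582. Minimum total cost: 554.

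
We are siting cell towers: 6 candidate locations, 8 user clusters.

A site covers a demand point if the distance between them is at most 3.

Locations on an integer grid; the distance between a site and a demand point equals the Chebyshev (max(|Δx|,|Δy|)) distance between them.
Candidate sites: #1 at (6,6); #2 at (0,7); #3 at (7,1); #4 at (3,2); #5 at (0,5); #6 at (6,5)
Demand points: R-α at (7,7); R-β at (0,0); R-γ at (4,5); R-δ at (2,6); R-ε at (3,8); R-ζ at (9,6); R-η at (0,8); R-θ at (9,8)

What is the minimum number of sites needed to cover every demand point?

3

Coverage sets (demand points within 3 of each site):
  #1: {R-α, R-γ, R-ε, R-ζ, R-θ}
  #2: {R-δ, R-ε, R-η}
  #3: {}
  #4: {R-β, R-γ}
  #5: {R-δ, R-ε, R-η}
  #6: {R-α, R-γ, R-ε, R-ζ, R-θ}
No 2 sites suffice: every size-2 union leaves at least one demand point uncovered.
But {#1, #2, #4} covers everything, so the minimum is 3.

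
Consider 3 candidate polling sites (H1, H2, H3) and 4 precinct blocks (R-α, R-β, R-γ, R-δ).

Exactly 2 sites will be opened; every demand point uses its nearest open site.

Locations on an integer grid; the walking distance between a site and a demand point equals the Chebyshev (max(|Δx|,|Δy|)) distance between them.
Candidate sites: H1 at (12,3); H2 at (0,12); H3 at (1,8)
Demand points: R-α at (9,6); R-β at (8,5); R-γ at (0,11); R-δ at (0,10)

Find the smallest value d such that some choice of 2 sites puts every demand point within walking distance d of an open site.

4

Open {H1, H2}.
  Farthest demand point is R-β at walking distance 4 (to H1); all others are ≤ 4.
With {H1, H3} the worst case is 4.
With {H2, H3} the worst case is 8.
No size-2 selection achieves below 4.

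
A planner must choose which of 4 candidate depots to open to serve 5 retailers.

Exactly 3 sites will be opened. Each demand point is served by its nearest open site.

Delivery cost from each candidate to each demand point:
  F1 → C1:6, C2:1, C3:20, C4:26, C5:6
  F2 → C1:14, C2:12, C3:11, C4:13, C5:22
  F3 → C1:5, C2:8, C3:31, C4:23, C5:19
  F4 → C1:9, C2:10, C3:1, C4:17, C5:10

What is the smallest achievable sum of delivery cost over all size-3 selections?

Open {F1, F2, F4}.
  C1→F1 6, C2→F1 1, C3→F4 1, C4→F2 13, C5→F1 6  ⇒ total 27.
Compare {F1, F3, F4}: total 30.
Compare {F1, F2, F3}: total 36.
No size-3 selection does better; minimum is 27.

27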